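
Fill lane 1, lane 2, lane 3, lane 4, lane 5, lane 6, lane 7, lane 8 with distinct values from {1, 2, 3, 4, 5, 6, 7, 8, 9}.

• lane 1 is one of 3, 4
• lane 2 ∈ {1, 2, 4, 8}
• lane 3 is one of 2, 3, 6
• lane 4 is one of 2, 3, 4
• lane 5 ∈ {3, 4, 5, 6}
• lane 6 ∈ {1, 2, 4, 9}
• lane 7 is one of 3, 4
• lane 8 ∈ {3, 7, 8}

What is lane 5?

lane 1 and lane 7 share exactly the 2 values {3, 4}; by pigeonhole those values go to them, so strike 3, 4 from lane 2, lane 3, lane 4, lane 5, lane 6, lane 8.
That leaves lane 4 = 2. Remove 2 from lane 2, lane 3, lane 6.
lane 3's domain is down to {6}, so lane 3 = 6. Remove 6 from lane 5.
So lane 5 = 5.

5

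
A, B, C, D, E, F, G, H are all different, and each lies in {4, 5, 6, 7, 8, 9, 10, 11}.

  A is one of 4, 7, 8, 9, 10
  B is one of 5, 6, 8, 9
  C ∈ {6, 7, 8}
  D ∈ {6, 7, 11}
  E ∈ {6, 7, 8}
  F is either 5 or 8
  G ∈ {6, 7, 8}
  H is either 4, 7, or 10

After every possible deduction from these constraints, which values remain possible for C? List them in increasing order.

6, 7, 8

The 8 variables draw from only 8 values {4, 5, 6, 7, 8, 9, 10, 11}, so each is used; only D can be 11, hence D = 11.
C, E, G between them cover only {6, 7, 8} — a naked triple. Remove those values from A, B, F, H.
F must be 5 (only option left). Remove 5 from B.
That leaves B = 9. Strike 9 from A.
No further eliminations apply; C can still be any of 6, 7, 8.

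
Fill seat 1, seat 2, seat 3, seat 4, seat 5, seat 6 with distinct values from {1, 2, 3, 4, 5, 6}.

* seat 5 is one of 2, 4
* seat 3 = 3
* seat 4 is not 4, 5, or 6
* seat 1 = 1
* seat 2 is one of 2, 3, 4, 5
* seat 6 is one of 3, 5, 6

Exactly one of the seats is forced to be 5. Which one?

seat 2

seat 1's domain is down to {1}, so seat 1 = 1. Strike 1 from seat 4.
seat 3's domain is down to {3}, so seat 3 = 3. Remove 3 from seat 2, seat 4, seat 6.
That leaves seat 4 = 2. Remove 2 from seat 2, seat 5.
That leaves seat 5 = 4. So seat 2 can't be 4.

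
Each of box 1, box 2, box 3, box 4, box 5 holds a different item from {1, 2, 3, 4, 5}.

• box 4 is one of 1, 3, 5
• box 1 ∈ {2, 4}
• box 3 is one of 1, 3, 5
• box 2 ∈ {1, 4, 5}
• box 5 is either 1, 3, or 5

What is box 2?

Among the 5 variables, 2 fits only box 1 (and all 5 values in {1, 2, 3, 4, 5} must be used), so box 1 = 2.
Among the 4 still-open variables, 4 fits only box 2 (and all 4 values in {1, 3, 4, 5} must be used), so box 2 = 4.

4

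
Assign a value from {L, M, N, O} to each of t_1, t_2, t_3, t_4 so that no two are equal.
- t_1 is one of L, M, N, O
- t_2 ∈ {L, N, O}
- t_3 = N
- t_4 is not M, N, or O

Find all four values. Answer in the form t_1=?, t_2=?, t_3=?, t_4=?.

t_3 has just one choice, so t_3 = N. Strike N from t_1, t_2.
t_4's domain is down to {L}, so t_4 = L. Strike L from t_1, t_2.
t_2 has just one choice, so t_2 = O. Eliminate O elsewhere: t_1.
That leaves t_1 = M.

t_1=M, t_2=O, t_3=N, t_4=L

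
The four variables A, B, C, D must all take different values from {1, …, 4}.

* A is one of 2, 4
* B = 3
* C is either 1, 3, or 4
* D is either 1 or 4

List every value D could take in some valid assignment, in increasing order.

B's domain is down to {3}, so B = 3. Eliminate 3 elsewhere: C.
Among the 3 still-open variables, 2 fits only A (and all 3 values in {1, 2, 4} must be used), so A = 2.
No further eliminations apply; D can still be any of 1, 4.

1, 4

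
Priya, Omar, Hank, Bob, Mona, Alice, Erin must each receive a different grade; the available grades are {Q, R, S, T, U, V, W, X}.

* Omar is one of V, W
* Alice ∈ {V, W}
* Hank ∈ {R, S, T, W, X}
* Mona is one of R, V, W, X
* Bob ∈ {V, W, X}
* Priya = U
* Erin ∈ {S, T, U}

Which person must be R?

Priya has just one choice, so Priya = U. So Erin can't be U.
Omar and Alice between them cover only {V, W} — a naked pair. Remove those values from Hank, Bob, Mona.
Bob has just one choice, so Bob = X. Remove X from Hank, Mona.

Mona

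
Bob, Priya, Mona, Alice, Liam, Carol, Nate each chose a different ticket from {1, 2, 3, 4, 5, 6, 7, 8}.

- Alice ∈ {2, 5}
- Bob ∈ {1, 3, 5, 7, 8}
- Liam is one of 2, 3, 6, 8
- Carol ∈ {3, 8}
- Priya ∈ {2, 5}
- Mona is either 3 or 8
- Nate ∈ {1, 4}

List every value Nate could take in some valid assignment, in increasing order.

Priya and Alice between them cover only {2, 5} — a naked pair. Remove those values from Bob, Liam.
Mona and Carol between them cover only {3, 8} — a naked pair. Remove those values from Bob, Liam.
Liam's domain is down to {6}, so Liam = 6.
No further eliminations apply; Nate can still be any of 1, 4.

1, 4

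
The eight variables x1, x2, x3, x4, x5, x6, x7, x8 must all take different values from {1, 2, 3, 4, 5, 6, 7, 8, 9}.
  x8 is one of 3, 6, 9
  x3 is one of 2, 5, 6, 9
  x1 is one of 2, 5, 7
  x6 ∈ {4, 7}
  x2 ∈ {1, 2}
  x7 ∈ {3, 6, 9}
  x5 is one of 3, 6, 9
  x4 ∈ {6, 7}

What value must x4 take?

The 8 variables together cover exactly {1, 2, 3, 4, 5, 6, 7, 9} — 8 values for 8 variables — and 1 appears only in x2's list, so x2 = 1.
The 7 still-open variables together cover exactly {2, 3, 4, 5, 6, 7, 9} — 7 values for 7 variables — and 4 appears only in x6's list, so x6 = 4.
The 3 variables x5, x7, x8 are confined to {3, 6, 9}, which locks those values in; drop them from x3, x4.
So x4 = 7.

7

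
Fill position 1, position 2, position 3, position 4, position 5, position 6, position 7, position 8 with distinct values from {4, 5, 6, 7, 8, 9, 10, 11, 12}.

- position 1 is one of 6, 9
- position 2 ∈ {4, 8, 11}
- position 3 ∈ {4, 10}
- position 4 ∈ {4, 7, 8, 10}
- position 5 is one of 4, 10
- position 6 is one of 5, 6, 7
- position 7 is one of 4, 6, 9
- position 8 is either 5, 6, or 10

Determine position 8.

5

The 8 variables draw from only 8 values {4, 5, 6, 7, 8, 9, 10, 11}, so each is used; only position 2 can be 11, hence position 2 = 11.
The 7 still-open variables together cover exactly {4, 5, 6, 7, 8, 9, 10} — 7 values for 7 variables — and 8 appears only in position 4's list, so position 4 = 8.
Among the 6 still-open variables, 7 fits only position 6 (and all 6 values in {4, 5, 6, 7, 9, 10} must be used), so position 6 = 7.
The 5 still-open variables together cover exactly {4, 5, 6, 9, 10} — 5 values for 5 variables — and 5 appears only in position 8's list, so position 8 = 5.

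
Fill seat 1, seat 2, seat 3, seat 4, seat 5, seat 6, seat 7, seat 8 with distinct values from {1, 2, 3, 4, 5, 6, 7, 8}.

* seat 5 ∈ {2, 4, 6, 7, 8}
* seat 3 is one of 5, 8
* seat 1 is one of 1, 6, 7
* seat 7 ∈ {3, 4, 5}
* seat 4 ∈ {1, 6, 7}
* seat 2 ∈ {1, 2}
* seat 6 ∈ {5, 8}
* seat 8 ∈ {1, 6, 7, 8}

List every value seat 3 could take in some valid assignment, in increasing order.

5, 8

The 8 variables draw from only 8 values {1, 2, 3, 4, 5, 6, 7, 8}, so each is used; only seat 7 can be 3, hence seat 7 = 3.
The 7 still-open variables together cover exactly {1, 2, 4, 5, 6, 7, 8} — 7 values for 7 variables — and 4 appears only in seat 5's list, so seat 5 = 4.
The 6 still-open variables draw from only 6 values {1, 2, 5, 6, 7, 8}, so each is used; only seat 2 can be 2, hence seat 2 = 2.
seat 3 and seat 6 share exactly the 2 values {5, 8}; by pigeonhole those values go to them, so strike 5, 8 from seat 8.
No further eliminations apply; seat 3 can still be any of 5, 8.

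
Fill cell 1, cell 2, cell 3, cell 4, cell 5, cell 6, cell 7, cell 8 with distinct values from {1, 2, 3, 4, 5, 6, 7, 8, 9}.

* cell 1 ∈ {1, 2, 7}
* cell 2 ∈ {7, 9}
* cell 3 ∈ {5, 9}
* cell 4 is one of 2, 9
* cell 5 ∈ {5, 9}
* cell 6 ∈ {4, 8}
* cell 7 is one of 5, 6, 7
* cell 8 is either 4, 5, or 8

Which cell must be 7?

The 8 variables together cover exactly {1, 2, 4, 5, 6, 7, 8, 9} — 8 values for 8 variables — and 1 appears only in cell 1's list, so cell 1 = 1.
Among the 7 still-open variables, 2 fits only cell 4 (and all 7 values in {2, 4, 5, 6, 7, 8, 9} must be used), so cell 4 = 2.
The 6 still-open variables draw from only 6 values {4, 5, 6, 7, 8, 9}, so each is used; only cell 7 can be 6, hence cell 7 = 6.
The 5 still-open variables together cover exactly {4, 5, 7, 8, 9} — 5 values for 5 variables — and 7 appears only in cell 2's list, so cell 2 = 7.

cell 2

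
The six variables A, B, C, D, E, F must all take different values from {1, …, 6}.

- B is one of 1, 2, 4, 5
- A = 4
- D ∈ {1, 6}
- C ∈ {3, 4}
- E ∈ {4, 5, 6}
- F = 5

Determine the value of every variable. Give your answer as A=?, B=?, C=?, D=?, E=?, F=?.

A=4, B=2, C=3, D=1, E=6, F=5

A has just one choice, so A = 4. Eliminate 4 elsewhere: B, C, E.
C must be 3 (only option left).
That leaves F = 5. So B, E can't be 5.
E has just one choice, so E = 6. Eliminate 6 elsewhere: D.
That leaves D = 1. Remove 1 from B.
B has just one choice, so B = 2.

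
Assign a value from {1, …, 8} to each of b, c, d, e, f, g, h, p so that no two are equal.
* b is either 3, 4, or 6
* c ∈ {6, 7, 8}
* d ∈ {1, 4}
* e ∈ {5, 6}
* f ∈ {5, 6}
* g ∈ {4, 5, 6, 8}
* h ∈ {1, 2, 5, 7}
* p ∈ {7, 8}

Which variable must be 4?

The 8 variables together cover exactly {1, 2, 3, 4, 5, 6, 7, 8} — 8 values for 8 variables — and 2 appears only in h's list, so h = 2.
Among the 7 still-open variables, 1 fits only d (and all 7 values in {1, 3, 4, 5, 6, 7, 8} must be used), so d = 1.
Among the 6 still-open variables, 3 fits only b (and all 6 values in {3, 4, 5, 6, 7, 8} must be used), so b = 3.
The 5 still-open variables draw from only 5 values {4, 5, 6, 7, 8}, so each is used; only g can be 4, hence g = 4.

g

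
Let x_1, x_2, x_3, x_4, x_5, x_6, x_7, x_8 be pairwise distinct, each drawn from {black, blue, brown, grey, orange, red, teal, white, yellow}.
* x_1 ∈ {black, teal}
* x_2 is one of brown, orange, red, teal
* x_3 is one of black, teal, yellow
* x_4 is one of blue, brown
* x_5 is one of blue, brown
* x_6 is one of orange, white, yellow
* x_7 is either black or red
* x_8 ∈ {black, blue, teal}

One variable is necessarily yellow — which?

The 8 variables together cover exactly {black, blue, brown, orange, red, teal, white, yellow} — 8 values for 8 variables — and white appears only in x_6's list, so x_6 = white.
The 7 still-open variables together cover exactly {black, blue, brown, orange, red, teal, yellow} — 7 values for 7 variables — and orange appears only in x_2's list, so x_2 = orange.
The 6 still-open variables draw from only 6 values {black, blue, brown, red, teal, yellow}, so each is used; only x_7 can be red, hence x_7 = red.
The 5 still-open variables together cover exactly {black, blue, brown, teal, yellow} — 5 values for 5 variables — and yellow appears only in x_3's list, so x_3 = yellow.

x_3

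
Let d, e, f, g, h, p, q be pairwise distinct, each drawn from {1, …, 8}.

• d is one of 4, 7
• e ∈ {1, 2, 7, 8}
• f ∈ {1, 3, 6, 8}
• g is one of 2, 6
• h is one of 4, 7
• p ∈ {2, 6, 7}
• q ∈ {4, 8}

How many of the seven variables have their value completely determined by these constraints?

3

The 7 variables draw from only 7 values {1, 2, 3, 4, 6, 7, 8}, so each is used; only f can be 3, hence f = 3.
Among the 6 still-open variables, 1 fits only e (and all 6 values in {1, 2, 4, 6, 7, 8} must be used), so e = 1.
Among the 5 still-open variables, 8 fits only q (and all 5 values in {2, 4, 6, 7, 8} must be used), so q = 8.
The 2 variables d and h are confined to {4, 7}, which locks those values in; drop them from p.
Determined: e=1, f=3, q=8. The other variables each still have more than one consistent value. That makes 3.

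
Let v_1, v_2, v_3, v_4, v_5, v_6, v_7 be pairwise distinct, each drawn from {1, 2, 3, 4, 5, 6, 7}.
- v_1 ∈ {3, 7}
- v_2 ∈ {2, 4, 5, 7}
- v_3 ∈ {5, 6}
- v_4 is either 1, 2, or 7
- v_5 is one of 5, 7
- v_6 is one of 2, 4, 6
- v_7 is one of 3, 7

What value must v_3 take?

The 7 variables together cover exactly {1, 2, 3, 4, 5, 6, 7} — 7 values for 7 variables — and 1 appears only in v_4's list, so v_4 = 1.
v_1 and v_7 between them cover only {3, 7} — a naked pair. Remove those values from v_2, v_5.
v_5 must be 5 (only option left). So v_2, v_3 can't be 5.
So v_3 = 6.

6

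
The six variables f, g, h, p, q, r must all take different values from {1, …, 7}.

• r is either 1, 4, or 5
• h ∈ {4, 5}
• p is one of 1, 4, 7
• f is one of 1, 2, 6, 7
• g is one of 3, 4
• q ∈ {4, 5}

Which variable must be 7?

p

h and q share exactly the 2 values {4, 5}; by pigeonhole those values go to them, so strike 4, 5 from g, p, r.
That leaves g = 3.
r has just one choice, so r = 1. Eliminate 1 elsewhere: f, p.
So 7 goes to p.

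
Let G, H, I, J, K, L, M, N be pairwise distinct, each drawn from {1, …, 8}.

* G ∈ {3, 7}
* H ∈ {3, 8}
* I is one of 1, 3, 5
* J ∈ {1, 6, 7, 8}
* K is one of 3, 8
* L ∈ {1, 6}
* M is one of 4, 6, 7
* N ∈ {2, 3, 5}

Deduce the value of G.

7

The 8 variables together cover exactly {1, 2, 3, 4, 5, 6, 7, 8} — 8 values for 8 variables — and 2 appears only in N's list, so N = 2.
Among the 7 still-open variables, 4 fits only M (and all 7 values in {1, 3, 4, 5, 6, 7, 8} must be used), so M = 4.
The 6 still-open variables draw from only 6 values {1, 3, 5, 6, 7, 8}, so each is used; only I can be 5, hence I = 5.
H and K between them cover only {3, 8} — a naked pair. Remove those values from G, J.
So G = 7.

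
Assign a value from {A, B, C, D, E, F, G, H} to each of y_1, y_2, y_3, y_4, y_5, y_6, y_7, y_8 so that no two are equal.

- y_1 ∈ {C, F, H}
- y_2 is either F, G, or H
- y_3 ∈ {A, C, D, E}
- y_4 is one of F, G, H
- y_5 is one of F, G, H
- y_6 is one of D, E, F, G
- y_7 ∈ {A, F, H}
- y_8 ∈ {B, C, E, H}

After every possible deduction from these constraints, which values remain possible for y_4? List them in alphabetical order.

F, G, H

The 8 variables draw from only 8 values {A, B, C, D, E, F, G, H}, so each is used; only y_8 can be B, hence y_8 = B.
The 3 variables y_2, y_4, y_5 are confined to {F, G, H}, which locks those values in; drop them from y_1, y_6, y_7.
y_1 must be C (only option left). Strike C from y_3.
That leaves y_7 = A. So y_3 can't be A.
No further eliminations apply; y_4 can still be any of F, G, H.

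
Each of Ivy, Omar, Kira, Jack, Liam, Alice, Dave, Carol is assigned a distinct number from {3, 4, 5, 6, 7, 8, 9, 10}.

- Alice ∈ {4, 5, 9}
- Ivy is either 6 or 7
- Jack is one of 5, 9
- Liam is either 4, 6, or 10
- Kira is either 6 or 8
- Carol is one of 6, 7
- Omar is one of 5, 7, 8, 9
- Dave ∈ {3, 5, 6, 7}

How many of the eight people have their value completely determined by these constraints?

4

The 8 variables draw from only 8 values {3, 4, 5, 6, 7, 8, 9, 10}, so each is used; only Dave can be 3, hence Dave = 3.
The 7 still-open variables draw from only 7 values {4, 5, 6, 7, 8, 9, 10}, so each is used; only Liam can be 10, hence Liam = 10.
Among the 6 still-open variables, 4 fits only Alice (and all 6 values in {4, 5, 6, 7, 8, 9} must be used), so Alice = 4.
The 2 variables Ivy and Carol are confined to {6, 7}, which locks those values in; drop them from Omar, Kira.
Kira has just one choice, so Kira = 8. So Omar can't be 8.
Determined: Kira=8, Liam=10, Alice=4, Dave=3. The other people each still have more than one consistent value. That makes 4.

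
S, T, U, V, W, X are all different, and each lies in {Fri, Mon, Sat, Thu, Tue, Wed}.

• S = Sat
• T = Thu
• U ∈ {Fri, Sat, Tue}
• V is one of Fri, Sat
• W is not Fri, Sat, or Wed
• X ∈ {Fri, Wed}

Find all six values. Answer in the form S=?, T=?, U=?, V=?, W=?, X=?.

S has just one choice, so S = Sat. Strike Sat from U, V.
T must be Thu (only option left). So W can't be Thu.
V's domain is down to {Fri}, so V = Fri. Strike Fri from U, X.
X's domain is down to {Wed}, so X = Wed.
U must be Tue (only option left). Strike Tue from W.
W has just one choice, so W = Mon.

S=Sat, T=Thu, U=Tue, V=Fri, W=Mon, X=Wed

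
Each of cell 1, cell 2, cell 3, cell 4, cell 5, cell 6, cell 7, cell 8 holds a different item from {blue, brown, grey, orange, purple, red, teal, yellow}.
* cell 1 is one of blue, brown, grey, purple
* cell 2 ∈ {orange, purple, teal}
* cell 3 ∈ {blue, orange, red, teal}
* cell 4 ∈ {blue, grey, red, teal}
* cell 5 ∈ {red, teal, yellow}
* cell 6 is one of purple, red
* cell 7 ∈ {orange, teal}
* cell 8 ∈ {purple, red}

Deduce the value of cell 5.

yellow

The 8 variables draw from only 8 values {blue, brown, grey, orange, purple, red, teal, yellow}, so each is used; only cell 1 can be brown, hence cell 1 = brown.
The 7 still-open variables draw from only 7 values {blue, grey, orange, purple, red, teal, yellow}, so each is used; only cell 4 can be grey, hence cell 4 = grey.
The 6 still-open variables together cover exactly {blue, orange, purple, red, teal, yellow} — 6 values for 6 variables — and blue appears only in cell 3's list, so cell 3 = blue.
Among the 5 still-open variables, yellow fits only cell 5 (and all 5 values in {orange, purple, red, teal, yellow} must be used), so cell 5 = yellow.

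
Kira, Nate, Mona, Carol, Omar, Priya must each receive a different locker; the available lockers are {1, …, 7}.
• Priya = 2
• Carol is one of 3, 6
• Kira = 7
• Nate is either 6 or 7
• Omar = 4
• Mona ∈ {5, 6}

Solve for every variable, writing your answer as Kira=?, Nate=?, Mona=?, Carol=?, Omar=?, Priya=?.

Kira=7, Nate=6, Mona=5, Carol=3, Omar=4, Priya=2

Kira's domain is down to {7}, so Kira = 7. Strike 7 from Nate.
Nate's domain is down to {6}, so Nate = 6. Eliminate 6 elsewhere: Mona, Carol.
Mona's domain is down to {5}, so Mona = 5.
Carol's domain is down to {3}, so Carol = 3.
Omar has just one choice, so Omar = 4.
Priya must be 2 (only option left).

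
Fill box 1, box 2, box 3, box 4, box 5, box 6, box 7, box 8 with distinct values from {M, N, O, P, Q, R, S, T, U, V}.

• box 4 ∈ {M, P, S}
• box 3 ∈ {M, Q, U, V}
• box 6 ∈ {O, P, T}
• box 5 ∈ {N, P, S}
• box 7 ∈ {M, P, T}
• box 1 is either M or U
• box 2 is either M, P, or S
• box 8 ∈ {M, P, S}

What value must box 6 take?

box 2, box 4, box 8 between them cover only {M, P, S} — a naked triple. Remove those values from box 1, box 3, box 5, box 6, box 7.
box 1 must be U (only option left). Remove U from box 3.
box 5's domain is down to {N}, so box 5 = N.
box 7 must be T (only option left). Strike T from box 6.
So box 6 = O.

O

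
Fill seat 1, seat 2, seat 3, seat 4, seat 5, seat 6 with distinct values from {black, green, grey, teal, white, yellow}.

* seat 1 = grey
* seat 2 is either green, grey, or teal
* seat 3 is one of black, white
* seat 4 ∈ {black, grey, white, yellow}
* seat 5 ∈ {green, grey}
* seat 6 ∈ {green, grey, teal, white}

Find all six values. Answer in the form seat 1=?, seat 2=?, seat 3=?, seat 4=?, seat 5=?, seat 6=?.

seat 1=grey, seat 2=teal, seat 3=black, seat 4=yellow, seat 5=green, seat 6=white

seat 1 has just one choice, so seat 1 = grey. Strike grey from seat 2, seat 4, seat 5, seat 6.
seat 5 must be green (only option left). So seat 2, seat 6 can't be green.
seat 2's domain is down to {teal}, so seat 2 = teal. Eliminate teal elsewhere: seat 6.
seat 6 must be white (only option left). Remove white from seat 3, seat 4.
seat 3 has just one choice, so seat 3 = black. Strike black from seat 4.
seat 4 has just one choice, so seat 4 = yellow.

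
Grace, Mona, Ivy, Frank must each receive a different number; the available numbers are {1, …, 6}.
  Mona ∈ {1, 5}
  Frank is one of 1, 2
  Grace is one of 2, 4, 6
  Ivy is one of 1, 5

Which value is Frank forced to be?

2

The 2 variables Mona and Ivy are confined to {1, 5}, which locks those values in; drop them from Frank.
So Frank = 2.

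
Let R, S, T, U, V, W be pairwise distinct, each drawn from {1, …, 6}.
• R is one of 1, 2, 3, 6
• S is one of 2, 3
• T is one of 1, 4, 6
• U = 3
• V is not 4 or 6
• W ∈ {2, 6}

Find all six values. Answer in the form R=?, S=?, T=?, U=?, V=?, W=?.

U must be 3 (only option left). So R, S, V can't be 3.
S has just one choice, so S = 2. Eliminate 2 elsewhere: R, V, W.
W has just one choice, so W = 6. Strike 6 from R, T.
That leaves R = 1. Strike 1 from T, V.
T must be 4 (only option left).
That leaves V = 5.

R=1, S=2, T=4, U=3, V=5, W=6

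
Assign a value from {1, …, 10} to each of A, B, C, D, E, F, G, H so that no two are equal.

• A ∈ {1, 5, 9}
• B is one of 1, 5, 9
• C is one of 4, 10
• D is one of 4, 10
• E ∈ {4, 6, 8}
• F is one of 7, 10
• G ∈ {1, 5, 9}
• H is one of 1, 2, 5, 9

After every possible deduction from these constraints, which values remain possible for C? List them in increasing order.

4, 10

The 2 variables C and D are confined to {4, 10}, which locks those values in; drop them from E, F.
That leaves F = 7.
The 3 variables A, B, G are confined to {1, 5, 9}, which locks those values in; drop them from H.
H must be 2 (only option left).
No further eliminations apply; C can still be any of 4, 10.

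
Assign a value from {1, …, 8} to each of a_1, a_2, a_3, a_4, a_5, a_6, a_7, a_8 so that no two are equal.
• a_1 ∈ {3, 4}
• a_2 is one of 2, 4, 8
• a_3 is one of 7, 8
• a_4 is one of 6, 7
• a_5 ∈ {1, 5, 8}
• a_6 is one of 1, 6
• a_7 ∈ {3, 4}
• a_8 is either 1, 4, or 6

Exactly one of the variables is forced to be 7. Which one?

The 8 variables draw from only 8 values {1, 2, 3, 4, 5, 6, 7, 8}, so each is used; only a_2 can be 2, hence a_2 = 2.
Among the 7 still-open variables, 5 fits only a_5 (and all 7 values in {1, 3, 4, 5, 6, 7, 8} must be used), so a_5 = 5.
The 6 still-open variables together cover exactly {1, 3, 4, 6, 7, 8} — 6 values for 6 variables — and 8 appears only in a_3's list, so a_3 = 8.
The 5 still-open variables draw from only 5 values {1, 3, 4, 6, 7}, so each is used; only a_4 can be 7, hence a_4 = 7.

a_4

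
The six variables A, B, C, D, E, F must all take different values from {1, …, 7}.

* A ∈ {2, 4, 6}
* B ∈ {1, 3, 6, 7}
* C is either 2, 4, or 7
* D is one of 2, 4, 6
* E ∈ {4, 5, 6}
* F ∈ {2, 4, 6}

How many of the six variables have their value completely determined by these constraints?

The 3 variables A, D, F are confined to {2, 4, 6}, which locks those values in; drop them from B, C, E.
That leaves C = 7. Eliminate 7 elsewhere: B.
E has just one choice, so E = 5.
Determined: C=7, E=5. The other variables each still have more than one consistent value. That makes 2.

2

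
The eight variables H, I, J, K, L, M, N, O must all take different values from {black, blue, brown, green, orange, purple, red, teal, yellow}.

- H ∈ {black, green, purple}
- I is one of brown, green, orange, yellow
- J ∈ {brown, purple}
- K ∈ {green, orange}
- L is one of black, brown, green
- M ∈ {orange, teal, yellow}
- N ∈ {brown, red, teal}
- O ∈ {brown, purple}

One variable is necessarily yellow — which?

I

The 8 variables together cover exactly {black, brown, green, orange, purple, red, teal, yellow} — 8 values for 8 variables — and red appears only in N's list, so N = red.
Among the 7 still-open variables, teal fits only M (and all 7 values in {black, brown, green, orange, purple, teal, yellow} must be used), so M = teal.
Among the 6 still-open variables, yellow fits only I (and all 6 values in {black, brown, green, orange, purple, yellow} must be used), so I = yellow.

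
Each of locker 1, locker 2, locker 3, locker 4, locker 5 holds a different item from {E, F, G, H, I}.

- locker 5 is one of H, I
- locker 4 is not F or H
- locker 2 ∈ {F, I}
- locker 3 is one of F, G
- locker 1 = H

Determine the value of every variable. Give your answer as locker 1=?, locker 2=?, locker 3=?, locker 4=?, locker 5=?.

locker 1=H, locker 2=F, locker 3=G, locker 4=E, locker 5=I

locker 1 has just one choice, so locker 1 = H. Strike H from locker 5.
That leaves locker 5 = I. Eliminate I elsewhere: locker 2, locker 4.
That leaves locker 2 = F. Eliminate F elsewhere: locker 3.
locker 3 must be G (only option left). Remove G from locker 4.
That leaves locker 4 = E.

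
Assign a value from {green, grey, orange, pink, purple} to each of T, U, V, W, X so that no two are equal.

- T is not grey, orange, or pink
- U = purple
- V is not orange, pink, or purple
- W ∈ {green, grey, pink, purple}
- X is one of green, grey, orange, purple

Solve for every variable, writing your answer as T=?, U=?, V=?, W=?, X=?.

U has just one choice, so U = purple. Strike purple from T, W, X.
That leaves T = green. So V, W, X can't be green.
V's domain is down to {grey}, so V = grey. Eliminate grey elsewhere: W, X.
W's domain is down to {pink}, so W = pink.
X must be orange (only option left).

T=green, U=purple, V=grey, W=pink, X=orange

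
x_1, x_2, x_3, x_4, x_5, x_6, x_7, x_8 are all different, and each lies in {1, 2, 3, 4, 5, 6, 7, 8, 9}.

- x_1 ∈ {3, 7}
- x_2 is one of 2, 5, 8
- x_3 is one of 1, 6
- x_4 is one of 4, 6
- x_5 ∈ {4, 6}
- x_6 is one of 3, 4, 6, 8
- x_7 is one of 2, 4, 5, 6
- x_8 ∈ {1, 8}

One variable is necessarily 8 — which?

x_8

The 8 variables together cover exactly {1, 2, 3, 4, 5, 6, 7, 8} — 8 values for 8 variables — and 7 appears only in x_1's list, so x_1 = 7.
Among the 7 still-open variables, 3 fits only x_6 (and all 7 values in {1, 2, 3, 4, 5, 6, 8} must be used), so x_6 = 3.
x_4 and x_5 share exactly the 2 values {4, 6}; by pigeonhole those values go to them, so strike 4, 6 from x_3, x_7.
x_3's domain is down to {1}, so x_3 = 1. So x_8 can't be 1.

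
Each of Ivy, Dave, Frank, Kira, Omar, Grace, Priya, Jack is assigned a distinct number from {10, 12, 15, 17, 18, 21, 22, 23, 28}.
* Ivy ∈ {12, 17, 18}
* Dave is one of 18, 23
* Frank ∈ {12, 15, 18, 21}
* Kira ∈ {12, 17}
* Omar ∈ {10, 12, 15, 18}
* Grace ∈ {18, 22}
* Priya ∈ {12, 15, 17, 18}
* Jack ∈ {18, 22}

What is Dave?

23

The 8 variables draw from only 8 values {10, 12, 15, 17, 18, 21, 22, 23}, so each is used; only Omar can be 10, hence Omar = 10.
The 7 still-open variables together cover exactly {12, 15, 17, 18, 21, 22, 23} — 7 values for 7 variables — and 21 appears only in Frank's list, so Frank = 21.
The 6 still-open variables draw from only 6 values {12, 15, 17, 18, 22, 23}, so each is used; only Priya can be 15, hence Priya = 15.
The 5 still-open variables together cover exactly {12, 17, 18, 22, 23} — 5 values for 5 variables — and 23 appears only in Dave's list, so Dave = 23.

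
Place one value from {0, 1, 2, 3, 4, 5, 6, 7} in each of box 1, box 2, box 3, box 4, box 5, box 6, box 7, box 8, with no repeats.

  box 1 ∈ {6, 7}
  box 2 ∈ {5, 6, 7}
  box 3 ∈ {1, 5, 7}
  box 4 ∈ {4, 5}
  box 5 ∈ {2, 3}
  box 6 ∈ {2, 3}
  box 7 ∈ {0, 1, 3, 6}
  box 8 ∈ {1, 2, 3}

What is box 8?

Among the 8 variables, 0 fits only box 7 (and all 8 values in {0, 1, 2, 3, 4, 5, 6, 7} must be used), so box 7 = 0.
The 7 still-open variables together cover exactly {1, 2, 3, 4, 5, 6, 7} — 7 values for 7 variables — and 4 appears only in box 4's list, so box 4 = 4.
box 5 and box 6 share exactly the 2 values {2, 3}; by pigeonhole those values go to them, so strike 2, 3 from box 8.
So box 8 = 1.

1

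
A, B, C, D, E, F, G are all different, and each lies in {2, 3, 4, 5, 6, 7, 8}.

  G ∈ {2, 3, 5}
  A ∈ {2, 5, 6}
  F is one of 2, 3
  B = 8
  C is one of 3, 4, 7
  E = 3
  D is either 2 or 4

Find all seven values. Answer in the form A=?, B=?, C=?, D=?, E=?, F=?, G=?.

A=6, B=8, C=7, D=4, E=3, F=2, G=5

B must be 8 (only option left).
E must be 3 (only option left). So C, F, G can't be 3.
F must be 2 (only option left). Remove 2 from A, D, G.
G's domain is down to {5}, so G = 5. Strike 5 from A.
A has just one choice, so A = 6.
D must be 4 (only option left). So C can't be 4.
C must be 7 (only option left).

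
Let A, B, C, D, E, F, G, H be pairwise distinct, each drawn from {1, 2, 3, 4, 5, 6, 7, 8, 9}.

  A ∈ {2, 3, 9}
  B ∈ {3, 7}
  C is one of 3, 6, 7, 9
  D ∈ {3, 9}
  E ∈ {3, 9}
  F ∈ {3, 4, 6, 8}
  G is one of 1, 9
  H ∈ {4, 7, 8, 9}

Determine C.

Among the 8 variables, 1 fits only G (and all 8 values in {1, 2, 3, 4, 6, 7, 8, 9} must be used), so G = 1.
The 7 still-open variables together cover exactly {2, 3, 4, 6, 7, 8, 9} — 7 values for 7 variables — and 2 appears only in A's list, so A = 2.
D and E between them cover only {3, 9} — a naked pair. Remove those values from B, C, F, H.
That leaves B = 7. Eliminate 7 elsewhere: C, H.
So C = 6.

6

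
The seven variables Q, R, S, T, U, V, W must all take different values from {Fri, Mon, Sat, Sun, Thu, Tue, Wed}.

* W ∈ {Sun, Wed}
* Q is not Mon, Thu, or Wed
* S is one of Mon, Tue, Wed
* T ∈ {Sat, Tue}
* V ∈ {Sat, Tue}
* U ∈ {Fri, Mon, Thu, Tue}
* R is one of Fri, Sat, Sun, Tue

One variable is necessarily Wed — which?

W

Among the 7 variables, Thu fits only U (and all 7 values in {Fri, Mon, Sat, Sun, Thu, Tue, Wed} must be used), so U = Thu.
Among the 6 still-open variables, Mon fits only S (and all 6 values in {Fri, Mon, Sat, Sun, Tue, Wed} must be used), so S = Mon.
Among the 5 still-open variables, Wed fits only W (and all 5 values in {Fri, Sat, Sun, Tue, Wed} must be used), so W = Wed.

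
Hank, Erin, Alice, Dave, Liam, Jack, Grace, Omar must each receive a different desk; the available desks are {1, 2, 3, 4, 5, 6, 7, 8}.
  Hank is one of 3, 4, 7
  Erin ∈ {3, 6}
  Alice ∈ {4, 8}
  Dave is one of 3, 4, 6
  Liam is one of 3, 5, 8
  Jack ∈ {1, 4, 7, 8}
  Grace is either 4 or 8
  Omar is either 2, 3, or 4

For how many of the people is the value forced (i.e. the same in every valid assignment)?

4

Among the 8 variables, 1 fits only Jack (and all 8 values in {1, 2, 3, 4, 5, 6, 7, 8} must be used), so Jack = 1.
The 7 still-open variables draw from only 7 values {2, 3, 4, 5, 6, 7, 8}, so each is used; only Omar can be 2, hence Omar = 2.
The 6 still-open variables draw from only 6 values {3, 4, 5, 6, 7, 8}, so each is used; only Liam can be 5, hence Liam = 5.
The 5 still-open variables draw from only 5 values {3, 4, 6, 7, 8}, so each is used; only Hank can be 7, hence Hank = 7.
Alice and Grace between them cover only {4, 8} — a naked pair. Remove those values from Dave.
Determined: Hank=7, Liam=5, Jack=1, Omar=2. The other people each still have more than one consistent value. That makes 4.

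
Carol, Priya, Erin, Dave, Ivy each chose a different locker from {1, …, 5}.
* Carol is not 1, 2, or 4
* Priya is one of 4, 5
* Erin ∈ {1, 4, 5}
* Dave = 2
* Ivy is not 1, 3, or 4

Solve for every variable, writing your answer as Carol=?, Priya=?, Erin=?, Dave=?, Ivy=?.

Carol=3, Priya=4, Erin=1, Dave=2, Ivy=5

Dave's domain is down to {2}, so Dave = 2. Eliminate 2 elsewhere: Ivy.
Ivy must be 5 (only option left). Eliminate 5 elsewhere: Carol, Priya, Erin.
Carol's domain is down to {3}, so Carol = 3.
Priya has just one choice, so Priya = 4. Eliminate 4 elsewhere: Erin.
That leaves Erin = 1.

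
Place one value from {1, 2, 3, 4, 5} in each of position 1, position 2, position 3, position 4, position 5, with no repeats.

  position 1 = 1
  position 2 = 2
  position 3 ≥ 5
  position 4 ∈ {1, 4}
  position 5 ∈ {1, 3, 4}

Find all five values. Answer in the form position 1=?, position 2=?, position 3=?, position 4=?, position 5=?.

position 1 must be 1 (only option left). Remove 1 from position 4, position 5.
position 2's domain is down to {2}, so position 2 = 2.
position 3's domain is down to {5}, so position 3 = 5.
position 4 must be 4 (only option left). Strike 4 from position 5.
position 5 must be 3 (only option left).

position 1=1, position 2=2, position 3=5, position 4=4, position 5=3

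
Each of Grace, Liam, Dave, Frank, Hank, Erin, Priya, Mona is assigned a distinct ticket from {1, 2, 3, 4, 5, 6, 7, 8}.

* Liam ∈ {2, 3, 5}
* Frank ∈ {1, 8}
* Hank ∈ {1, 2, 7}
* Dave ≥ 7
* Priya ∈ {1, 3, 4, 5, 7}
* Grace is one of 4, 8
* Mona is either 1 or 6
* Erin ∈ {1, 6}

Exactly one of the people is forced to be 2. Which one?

Erin and Mona between them cover only {1, 6} — a naked pair. Remove those values from Frank, Hank, Priya.
Frank's domain is down to {8}, so Frank = 8. Strike 8 from Grace, Dave.
Grace has just one choice, so Grace = 4. So Priya can't be 4.
Dave must be 7 (only option left). Eliminate 7 elsewhere: Hank, Priya.
So 2 goes to Hank.

Hank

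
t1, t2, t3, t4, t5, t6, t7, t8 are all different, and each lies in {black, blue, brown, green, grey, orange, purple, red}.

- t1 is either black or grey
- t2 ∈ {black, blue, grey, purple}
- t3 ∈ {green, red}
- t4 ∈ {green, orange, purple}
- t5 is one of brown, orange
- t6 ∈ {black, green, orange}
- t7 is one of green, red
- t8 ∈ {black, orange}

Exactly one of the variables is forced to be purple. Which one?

The 8 variables together cover exactly {black, blue, brown, green, grey, orange, purple, red} — 8 values for 8 variables — and blue appears only in t2's list, so t2 = blue.
The 7 still-open variables draw from only 7 values {black, brown, green, grey, orange, purple, red}, so each is used; only t5 can be brown, hence t5 = brown.
The 6 still-open variables draw from only 6 values {black, green, grey, orange, purple, red}, so each is used; only t1 can be grey, hence t1 = grey.
The 5 still-open variables together cover exactly {black, green, orange, purple, red} — 5 values for 5 variables — and purple appears only in t4's list, so t4 = purple.

t4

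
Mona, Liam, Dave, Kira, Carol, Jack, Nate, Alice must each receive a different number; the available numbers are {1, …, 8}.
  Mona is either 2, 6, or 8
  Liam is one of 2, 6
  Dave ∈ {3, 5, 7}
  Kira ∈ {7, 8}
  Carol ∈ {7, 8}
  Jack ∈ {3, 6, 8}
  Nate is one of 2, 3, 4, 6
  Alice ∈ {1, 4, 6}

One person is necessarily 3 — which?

Jack

The 8 variables draw from only 8 values {1, 2, 3, 4, 5, 6, 7, 8}, so each is used; only Alice can be 1, hence Alice = 1.
The 7 still-open variables draw from only 7 values {2, 3, 4, 5, 6, 7, 8}, so each is used; only Nate can be 4, hence Nate = 4.
The 6 still-open variables together cover exactly {2, 3, 5, 6, 7, 8} — 6 values for 6 variables — and 5 appears only in Dave's list, so Dave = 5.
The 5 still-open variables together cover exactly {2, 3, 6, 7, 8} — 5 values for 5 variables — and 3 appears only in Jack's list, so Jack = 3.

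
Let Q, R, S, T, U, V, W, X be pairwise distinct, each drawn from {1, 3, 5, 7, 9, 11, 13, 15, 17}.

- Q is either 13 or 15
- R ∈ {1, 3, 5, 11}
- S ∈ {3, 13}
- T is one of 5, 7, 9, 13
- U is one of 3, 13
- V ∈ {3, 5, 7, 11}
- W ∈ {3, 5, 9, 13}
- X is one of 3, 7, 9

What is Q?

The 8 variables together cover exactly {1, 3, 5, 7, 9, 11, 13, 15} — 8 values for 8 variables — and 1 appears only in R's list, so R = 1.
Among the 7 still-open variables, 11 fits only V (and all 7 values in {3, 5, 7, 9, 11, 13, 15} must be used), so V = 11.
Among the 6 still-open variables, 15 fits only Q (and all 6 values in {3, 5, 7, 9, 13, 15} must be used), so Q = 15.

15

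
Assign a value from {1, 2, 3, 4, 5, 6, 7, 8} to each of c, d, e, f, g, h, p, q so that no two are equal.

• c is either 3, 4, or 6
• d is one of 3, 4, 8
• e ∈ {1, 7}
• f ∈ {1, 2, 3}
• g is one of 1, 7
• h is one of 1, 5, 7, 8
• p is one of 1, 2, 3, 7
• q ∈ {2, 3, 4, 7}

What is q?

Among the 8 variables, 5 fits only h (and all 8 values in {1, 2, 3, 4, 5, 6, 7, 8} must be used), so h = 5.
The 7 still-open variables draw from only 7 values {1, 2, 3, 4, 6, 7, 8}, so each is used; only c can be 6, hence c = 6.
The 6 still-open variables together cover exactly {1, 2, 3, 4, 7, 8} — 6 values for 6 variables — and 8 appears only in d's list, so d = 8.
The 5 still-open variables draw from only 5 values {1, 2, 3, 4, 7}, so each is used; only q can be 4, hence q = 4.

4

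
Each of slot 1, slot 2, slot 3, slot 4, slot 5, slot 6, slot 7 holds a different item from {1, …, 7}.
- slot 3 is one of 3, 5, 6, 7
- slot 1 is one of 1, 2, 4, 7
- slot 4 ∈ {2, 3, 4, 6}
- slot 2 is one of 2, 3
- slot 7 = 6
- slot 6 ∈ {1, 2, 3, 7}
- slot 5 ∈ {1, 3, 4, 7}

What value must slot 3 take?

slot 7 has just one choice, so slot 7 = 6. Eliminate 6 elsewhere: slot 3, slot 4.
Among the 6 still-open variables, 5 fits only slot 3 (and all 6 values in {1, 2, 3, 4, 5, 7} must be used), so slot 3 = 5.

5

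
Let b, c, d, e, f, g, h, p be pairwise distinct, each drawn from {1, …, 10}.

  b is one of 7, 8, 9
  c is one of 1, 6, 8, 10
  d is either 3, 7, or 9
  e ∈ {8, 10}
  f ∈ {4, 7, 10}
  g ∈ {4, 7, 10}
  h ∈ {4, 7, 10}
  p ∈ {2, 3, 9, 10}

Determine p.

2

f, g, h between them cover only {4, 7, 10} — a naked triple. Remove those values from b, c, d, e, p.
e's domain is down to {8}, so e = 8. Remove 8 from b, c.
That leaves b = 9. So d, p can't be 9.
That leaves d = 3. Remove 3 from p.
So p = 2.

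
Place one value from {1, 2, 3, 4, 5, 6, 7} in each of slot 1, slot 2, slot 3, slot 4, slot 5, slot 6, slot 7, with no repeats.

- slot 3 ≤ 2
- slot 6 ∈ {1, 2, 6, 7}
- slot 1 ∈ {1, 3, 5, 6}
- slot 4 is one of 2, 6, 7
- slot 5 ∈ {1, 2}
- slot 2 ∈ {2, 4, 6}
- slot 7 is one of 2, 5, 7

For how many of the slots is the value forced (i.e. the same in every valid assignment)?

3

The 7 variables draw from only 7 values {1, 2, 3, 4, 5, 6, 7}, so each is used; only slot 1 can be 3, hence slot 1 = 3.
The 6 still-open variables together cover exactly {1, 2, 4, 5, 6, 7} — 6 values for 6 variables — and 4 appears only in slot 2's list, so slot 2 = 4.
The 5 still-open variables draw from only 5 values {1, 2, 5, 6, 7}, so each is used; only slot 7 can be 5, hence slot 7 = 5.
slot 3 and slot 5 share exactly the 2 values {1, 2}; by pigeonhole those values go to them, so strike 1, 2 from slot 4, slot 6.
Determined: slot 1=3, slot 2=4, slot 7=5. The other slots each still have more than one consistent value. That makes 3.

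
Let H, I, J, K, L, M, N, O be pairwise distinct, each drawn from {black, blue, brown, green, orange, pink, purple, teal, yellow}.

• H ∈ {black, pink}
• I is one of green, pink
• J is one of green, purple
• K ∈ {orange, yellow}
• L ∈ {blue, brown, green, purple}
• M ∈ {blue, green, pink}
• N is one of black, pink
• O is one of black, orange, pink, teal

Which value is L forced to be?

H and N between them cover only {black, pink} — a naked pair. Remove those values from I, M, O.
I has just one choice, so I = green. Eliminate green elsewhere: J, L, M.
That leaves J = purple. Strike purple from L.
M must be blue (only option left). Eliminate blue elsewhere: L.
So L = brown.

brown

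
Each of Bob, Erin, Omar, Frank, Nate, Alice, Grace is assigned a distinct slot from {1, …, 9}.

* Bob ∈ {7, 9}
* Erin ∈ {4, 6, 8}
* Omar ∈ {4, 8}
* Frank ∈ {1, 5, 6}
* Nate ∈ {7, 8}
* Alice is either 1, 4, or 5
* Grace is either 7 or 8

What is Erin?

6

The 7 variables draw from only 7 values {1, 4, 5, 6, 7, 8, 9}, so each is used; only Bob can be 9, hence Bob = 9.
Nate and Grace between them cover only {7, 8} — a naked pair. Remove those values from Erin, Omar.
Omar's domain is down to {4}, so Omar = 4. So Erin, Alice can't be 4.
So Erin = 6.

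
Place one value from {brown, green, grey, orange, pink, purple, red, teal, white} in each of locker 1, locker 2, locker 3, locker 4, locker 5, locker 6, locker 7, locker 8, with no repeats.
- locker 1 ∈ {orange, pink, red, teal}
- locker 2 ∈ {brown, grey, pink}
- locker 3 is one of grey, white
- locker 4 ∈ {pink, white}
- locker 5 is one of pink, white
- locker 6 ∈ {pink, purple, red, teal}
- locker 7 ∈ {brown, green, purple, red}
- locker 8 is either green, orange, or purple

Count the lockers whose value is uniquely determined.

locker 4 and locker 5 between them cover only {pink, white} — a naked pair. Remove those values from locker 1, locker 2, locker 3, locker 6.
locker 3's domain is down to {grey}, so locker 3 = grey. Strike grey from locker 2.
That leaves locker 2 = brown. Remove brown from locker 7.
Determined: locker 2=brown, locker 3=grey. The other lockers each still have more than one consistent value. That makes 2.

2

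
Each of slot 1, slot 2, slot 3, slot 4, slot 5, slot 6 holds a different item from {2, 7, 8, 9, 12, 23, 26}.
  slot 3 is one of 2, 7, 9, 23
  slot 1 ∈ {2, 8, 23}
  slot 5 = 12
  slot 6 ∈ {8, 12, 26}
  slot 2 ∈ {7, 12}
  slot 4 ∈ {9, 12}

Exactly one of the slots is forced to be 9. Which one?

slot 4

slot 5 must be 12 (only option left). Strike 12 from slot 2, slot 4, slot 6.
So 9 goes to slot 4.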